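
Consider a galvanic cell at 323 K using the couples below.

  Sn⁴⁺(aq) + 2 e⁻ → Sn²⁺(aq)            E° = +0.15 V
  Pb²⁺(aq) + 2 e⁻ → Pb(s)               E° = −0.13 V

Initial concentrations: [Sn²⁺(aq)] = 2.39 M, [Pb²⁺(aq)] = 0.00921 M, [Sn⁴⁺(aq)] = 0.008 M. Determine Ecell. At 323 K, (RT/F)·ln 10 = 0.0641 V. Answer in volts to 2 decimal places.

Since E°(Sn⁴⁺/Sn²⁺) > E°(Pb²⁺/Pb), Sn⁴⁺/Sn²⁺ serves as the cathode.
The standard potential is +0.15 − (−0.13) = +0.28 V and the balanced reaction transfers n = 2 electrons.
Balancing gives Sn⁴⁺(aq) + Pb(s) → Sn²⁺(aq) + Pb²⁺(aq); hence Q = ([Sn²⁺(aq)]·[Pb²⁺(aq)]) / [Sn⁴⁺(aq)] = 2.75 (log Q = 0.440).
Applying E = E° − (RT ln10/nF)·log Q gives +0.28 − (0.0641/2)(0.440) = +0.27 V.

+0.27 V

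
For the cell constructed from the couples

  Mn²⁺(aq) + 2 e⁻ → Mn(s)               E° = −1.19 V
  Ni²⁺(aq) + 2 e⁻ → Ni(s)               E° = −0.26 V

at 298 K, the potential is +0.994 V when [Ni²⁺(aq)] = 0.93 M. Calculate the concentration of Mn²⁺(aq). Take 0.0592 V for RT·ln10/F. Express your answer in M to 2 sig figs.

With Ni²⁺/Ni at the cathode and Mn²⁺/Mn at the anode, E°cell = −0.26 − (−1.19) = +0.93 V (n = 2).
Since E = E° − (0.0592/n)·log Q, log Q = n(E° − E)/0.0592 = −2.162.
The balanced reaction is Ni²⁺(aq) + Mn(s) → Ni(s) + Mn²⁺(aq), so Q = [Mn²⁺(aq)] / [Ni²⁺(aq)].
Solving for the unknown gives log [Mn²⁺(aq)] = −2.194, so [Mn²⁺(aq)] ≈ 0.0064 M.

0.0064 M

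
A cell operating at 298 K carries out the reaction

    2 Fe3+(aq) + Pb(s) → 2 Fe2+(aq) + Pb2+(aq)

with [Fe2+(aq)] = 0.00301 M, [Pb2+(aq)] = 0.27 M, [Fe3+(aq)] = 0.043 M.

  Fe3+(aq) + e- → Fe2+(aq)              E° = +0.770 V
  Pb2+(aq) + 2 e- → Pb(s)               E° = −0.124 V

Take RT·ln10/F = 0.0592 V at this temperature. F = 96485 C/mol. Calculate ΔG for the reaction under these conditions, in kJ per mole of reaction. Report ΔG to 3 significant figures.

The standard cell potential is +0.770 − (−0.124) = +0.894 V, with n = 2 electrons in the balanced equation.
Q = ([Fe2+(aq)]^2·[Pb2+(aq)]) / [Fe3+(aq)]^2 = 0.00132, so log Q = −2.878 and E = +0.894 − (0.0592/2)(−2.878) = +0.9792 V.
Finally ΔG = −nFE = −(2)(96485 C/mol)(+0.9792 V) = −189 kJ/mol.

−189 kJ/mol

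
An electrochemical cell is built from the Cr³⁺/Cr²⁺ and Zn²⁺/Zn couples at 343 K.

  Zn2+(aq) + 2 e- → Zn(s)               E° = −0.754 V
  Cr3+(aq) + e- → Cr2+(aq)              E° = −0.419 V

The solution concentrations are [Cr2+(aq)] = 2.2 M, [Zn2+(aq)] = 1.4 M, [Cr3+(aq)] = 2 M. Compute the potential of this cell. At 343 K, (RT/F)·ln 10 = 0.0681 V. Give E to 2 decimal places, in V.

+0.33 V

The Cr³⁺/Cr²⁺ couple has the more positive E°, so it is the cathode; Zn²⁺/Zn is the anode.
E°cell = E°cat − E°an = −0.419 − (−0.754) = +0.335 V; n = 2.
Balancing gives 2 Cr3+(aq) + Zn(s) → 2 Cr2+(aq) + Zn2+(aq); hence Q = ([Cr2+(aq)]^2·[Zn2+(aq)]) / [Cr3+(aq)]^2 = 1.69 (log Q = 0.229).
Applying E = E° − (RT ln10/nF)·log Q gives +0.335 − (0.0681/2)(0.229) = +0.33 V.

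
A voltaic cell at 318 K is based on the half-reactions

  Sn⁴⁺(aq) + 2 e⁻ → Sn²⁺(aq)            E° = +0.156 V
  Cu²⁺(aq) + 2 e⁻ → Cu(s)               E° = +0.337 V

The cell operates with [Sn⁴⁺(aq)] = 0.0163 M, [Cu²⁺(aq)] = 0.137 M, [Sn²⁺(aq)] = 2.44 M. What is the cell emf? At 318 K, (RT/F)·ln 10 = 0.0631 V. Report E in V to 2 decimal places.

+0.22 V

The Cu²⁺/Cu couple has the more positive E°, so it is the cathode; Sn⁴⁺/Sn²⁺ is the anode.
The standard potential is +0.337 − (+0.156) = +0.181 V and the balanced reaction transfers n = 2 electrons.
For the overall reaction Cu²⁺(aq) + Sn²⁺(aq) → Cu(s) + Sn⁴⁺(aq), Q = [Sn⁴⁺(aq)] / ([Cu²⁺(aq)]·[Sn²⁺(aq)]) = 0.0488, giving log Q = −1.312.
E = E° − (0.0631/n)·log Q = +0.181 − (0.0631/2)(−1.312) = +0.22 V.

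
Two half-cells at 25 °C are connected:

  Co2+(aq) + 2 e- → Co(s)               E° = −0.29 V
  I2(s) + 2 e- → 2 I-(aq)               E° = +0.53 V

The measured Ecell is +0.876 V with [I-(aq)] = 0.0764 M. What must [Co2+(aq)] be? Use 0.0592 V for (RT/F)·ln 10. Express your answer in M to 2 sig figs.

I₂/I⁻ is the cathode (higher E°); E°cell = +0.53 − (−0.29) = +0.82 V with n = 2.
From the Nernst equation, log Q = n(E° − E)/0.0592 = 2·(+0.82 − (+0.876))/0.0592 = −1.892.
Balancing electrons gives I2(s) + Co(s) → 2 I-(aq) + Co2+(aq); thus Q = [I-(aq)]^2·[Co2+(aq)].
Substituting the known concentrations and solving, log [Co2+(aq)] = 0.342 and [Co2+(aq)] = 2.2 M.

2.2 M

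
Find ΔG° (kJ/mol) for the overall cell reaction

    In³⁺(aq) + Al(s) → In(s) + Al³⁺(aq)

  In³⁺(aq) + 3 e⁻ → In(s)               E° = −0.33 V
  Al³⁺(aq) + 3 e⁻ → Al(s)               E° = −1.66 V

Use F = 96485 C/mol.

−385 kJ/mol

In the reaction as written In³⁺(aq) is reduced, so the In³⁺/In couple is the cathode and Al³⁺/Al is the anode.
E°cell = −0.33 − (−1.66) = +1.33 V; balancing electrons gives n = 3.
ΔG° = −nFE°cell = −(3)(96485)(+1.33) J/mol = −385 kJ/mol.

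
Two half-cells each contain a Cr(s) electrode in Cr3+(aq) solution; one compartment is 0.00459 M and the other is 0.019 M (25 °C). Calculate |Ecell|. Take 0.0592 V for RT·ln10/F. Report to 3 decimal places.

For a concentration cell E°cell = 0, since both electrodes use the same couple.
The compartment with the higher Cr3+(aq) concentration (0.019 M) acts as the cathode; ions are reduced there and produced at the dilute (0.00459 M) anode.
With n = 3, Ecell = −(0.0592/3)·log([dilute]/[conc]) = −(0.0592/3)·log(0.00459/0.019) = +0.012 V.

0.012 V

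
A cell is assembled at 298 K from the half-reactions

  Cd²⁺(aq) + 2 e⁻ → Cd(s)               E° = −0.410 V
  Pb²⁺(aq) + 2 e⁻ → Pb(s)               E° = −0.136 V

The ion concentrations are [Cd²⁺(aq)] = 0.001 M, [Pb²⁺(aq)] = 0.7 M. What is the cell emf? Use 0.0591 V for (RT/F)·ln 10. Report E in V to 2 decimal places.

+0.36 V

Pb²⁺/Pb is reduced (cathode, E° = −0.136 V) and Cd²⁺/Cd is oxidized (anode).
E°cell = −0.136 − (−0.410) = +0.274 V, with n = 2 electrons transferred.
For the overall reaction Pb²⁺(aq) + Cd(s) → Pb(s) + Cd²⁺(aq), Q = [Cd²⁺(aq)] / [Pb²⁺(aq)] = 0.00143, giving log Q = −2.845.
Applying E = E° − (RT ln10/nF)·log Q gives +0.274 − (0.0591/2)(−2.845) = +0.36 V.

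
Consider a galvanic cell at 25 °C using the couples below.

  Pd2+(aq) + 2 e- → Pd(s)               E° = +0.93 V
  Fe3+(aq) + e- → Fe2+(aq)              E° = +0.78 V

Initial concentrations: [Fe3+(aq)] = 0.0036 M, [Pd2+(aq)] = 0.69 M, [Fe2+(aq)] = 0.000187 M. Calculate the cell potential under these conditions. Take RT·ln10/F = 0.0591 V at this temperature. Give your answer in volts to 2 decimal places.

Since E°(Pd²⁺/Pd) > E°(Fe³⁺/Fe²⁺), Pd²⁺/Pd serves as the cathode.
E°cell = +0.93 − (+0.78) = +0.15 V, with n = 2 electrons transferred.
For the overall reaction Pd2+(aq) + 2 Fe2+(aq) → Pd(s) + 2 Fe3+(aq), Q = [Fe3+(aq)]^2 / ([Pd2+(aq)]·[Fe2+(aq)]^2) = 537, giving log Q = 2.730.
Applying E = E° − (RT ln10/nF)·log Q gives +0.15 − (0.0591/2)(2.730) = +0.07 V.

+0.07 V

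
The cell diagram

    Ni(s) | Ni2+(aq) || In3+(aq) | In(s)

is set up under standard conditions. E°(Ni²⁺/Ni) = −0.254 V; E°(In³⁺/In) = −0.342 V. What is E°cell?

By convention the left-hand electrode in cell notation is the anode (oxidation) and the right-hand electrode is the cathode (reduction).
E°cell = E°(right) − E°(left) = −0.342 − (−0.254) = −0.088 V.
The negative sign shows that, as written, the cell would require an external voltage to drive the reaction.

−0.088 V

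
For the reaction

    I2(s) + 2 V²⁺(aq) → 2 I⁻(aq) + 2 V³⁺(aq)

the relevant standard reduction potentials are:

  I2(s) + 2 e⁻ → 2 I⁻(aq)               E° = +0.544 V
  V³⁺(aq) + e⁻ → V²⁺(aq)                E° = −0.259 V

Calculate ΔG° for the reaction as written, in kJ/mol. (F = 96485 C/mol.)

In the reaction as written I2(s) is reduced, so the I₂/I⁻ couple is the cathode and V³⁺/V²⁺ is the anode.
E°cell = +0.544 − (−0.259) = +0.803 V; balancing electrons gives n = 2.
ΔG° = −nFE°cell = −(2)(96485)(+0.803) J/mol = −155 kJ/mol.

−155 kJ/mol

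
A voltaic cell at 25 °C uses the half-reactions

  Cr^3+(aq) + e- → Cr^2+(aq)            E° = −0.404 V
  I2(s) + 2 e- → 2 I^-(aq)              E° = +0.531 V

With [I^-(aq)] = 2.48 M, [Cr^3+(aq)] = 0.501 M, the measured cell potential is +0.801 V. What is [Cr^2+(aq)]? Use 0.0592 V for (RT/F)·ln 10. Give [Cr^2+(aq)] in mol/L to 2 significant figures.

I₂/I⁻ is the cathode (higher E°); E°cell = +0.531 − (−0.404) = +0.935 V with n = 2.
From the Nernst equation, log Q = n(E° − E)/0.0592 = 2·(+0.935 − (+0.801))/0.0592 = 4.527.
For I2(s) + 2 Cr^2+(aq) → 2 I^-(aq) + 2 Cr^3+(aq), the reaction quotient is Q = ([I^-(aq)]^2·[Cr^3+(aq)]^2) / [Cr^2+(aq)]^2.
Substituting the known concentrations and solving, log [Cr^2+(aq)] = −2.169 and [Cr^2+(aq)] = 0.0068 M.

0.0068 M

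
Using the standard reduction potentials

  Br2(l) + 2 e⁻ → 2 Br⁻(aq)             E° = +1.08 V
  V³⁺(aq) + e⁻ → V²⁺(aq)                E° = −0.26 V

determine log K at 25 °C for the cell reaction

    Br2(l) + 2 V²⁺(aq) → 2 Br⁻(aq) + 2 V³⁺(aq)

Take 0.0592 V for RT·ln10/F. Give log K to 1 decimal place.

log K = 45.3

The Br₂/Br⁻ couple is reduced (cathode); E°cell = +1.08 − (−0.26) = +1.34 V with n = 2.
At equilibrium E = 0, so log K = nE°cell / 0.0592 = (2)(+1.34) / 0.0592 = 45.3.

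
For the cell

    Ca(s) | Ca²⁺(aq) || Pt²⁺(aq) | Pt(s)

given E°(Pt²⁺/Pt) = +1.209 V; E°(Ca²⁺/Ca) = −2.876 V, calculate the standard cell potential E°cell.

+4.085 V

By convention the left-hand electrode in cell notation is the anode (oxidation) and the right-hand electrode is the cathode (reduction).
E°cell = E°(right) − E°(left) = +1.209 − (−2.876) = +4.085 V.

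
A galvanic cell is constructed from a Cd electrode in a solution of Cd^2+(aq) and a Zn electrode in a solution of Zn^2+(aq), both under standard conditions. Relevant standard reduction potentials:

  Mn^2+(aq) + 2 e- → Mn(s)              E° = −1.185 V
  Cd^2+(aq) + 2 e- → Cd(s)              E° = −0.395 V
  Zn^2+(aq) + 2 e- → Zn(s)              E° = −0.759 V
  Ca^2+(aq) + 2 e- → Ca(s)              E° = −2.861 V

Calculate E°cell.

The Cd²⁺/Cd couple has the higher E°, so Cd ion is reduced (cathode) and Zn is oxidized (anode).
E°cell = E°(cathode) − E°(anode) = −0.395 − (−0.759) = +0.364 V.

+0.364 V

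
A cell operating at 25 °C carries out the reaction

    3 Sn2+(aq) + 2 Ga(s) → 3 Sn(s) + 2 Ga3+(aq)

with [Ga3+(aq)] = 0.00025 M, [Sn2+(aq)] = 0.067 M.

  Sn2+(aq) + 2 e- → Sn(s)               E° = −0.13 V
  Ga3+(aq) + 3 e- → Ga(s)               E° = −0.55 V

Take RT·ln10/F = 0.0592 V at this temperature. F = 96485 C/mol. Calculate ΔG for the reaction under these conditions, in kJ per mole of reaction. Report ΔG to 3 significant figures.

E°cell = −0.13 − (−0.55) = +0.42 V; the balanced reaction transfers n = 6 electrons.
Q = [Ga3+(aq)]^2 / [Sn2+(aq)]^3 = 0.000208, so log Q = −3.682 and E = +0.42 − (0.0592/6)(−3.682) = +0.4563 V.
Finally ΔG = −nFE = −(6)(96485 C/mol)(+0.4563 V) = −264 kJ/mol.

−264 kJ/mol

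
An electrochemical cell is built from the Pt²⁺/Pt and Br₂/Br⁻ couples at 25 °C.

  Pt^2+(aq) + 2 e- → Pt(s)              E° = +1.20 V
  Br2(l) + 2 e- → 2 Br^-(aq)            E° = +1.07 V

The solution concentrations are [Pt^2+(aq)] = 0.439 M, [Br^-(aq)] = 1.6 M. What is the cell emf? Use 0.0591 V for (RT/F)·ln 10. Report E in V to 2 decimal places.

+0.13 V

Since E°(Pt²⁺/Pt) > E°(Br₂/Br⁻), Pt²⁺/Pt serves as the cathode.
E°cell = +1.20 − (+1.07) = +0.13 V, with n = 2 electrons transferred.
Balancing gives Pt^2+(aq) + 2 Br^-(aq) → Pt(s) + Br2(l); hence Q = 1 / ([Pt^2+(aq)]·[Br^-(aq)]^2) = 0.89 (log Q = −0.051).
E = E° − (0.0591/n)·log Q = +0.13 − (0.0591/2)(−0.051) = +0.13 V.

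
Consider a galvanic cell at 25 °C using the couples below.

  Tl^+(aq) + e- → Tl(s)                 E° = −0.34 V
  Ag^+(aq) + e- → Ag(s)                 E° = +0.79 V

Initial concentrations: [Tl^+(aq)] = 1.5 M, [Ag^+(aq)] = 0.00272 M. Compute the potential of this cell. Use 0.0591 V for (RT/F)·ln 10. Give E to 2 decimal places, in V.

Ag⁺/Ag is reduced (cathode, E° = +0.79 V) and Tl⁺/Tl is oxidized (anode).
The standard potential is +0.79 − (−0.34) = +1.13 V and the balanced reaction transfers n = 1 electron.
Balancing gives Ag^+(aq) + Tl(s) → Ag(s) + Tl^+(aq); hence Q = [Tl^+(aq)] / [Ag^+(aq)] = 551 (log Q = 2.742).
E = E° − (0.0591/n)·log Q = +1.13 − (0.0591/1)(2.742) = +0.97 V.

+0.97 V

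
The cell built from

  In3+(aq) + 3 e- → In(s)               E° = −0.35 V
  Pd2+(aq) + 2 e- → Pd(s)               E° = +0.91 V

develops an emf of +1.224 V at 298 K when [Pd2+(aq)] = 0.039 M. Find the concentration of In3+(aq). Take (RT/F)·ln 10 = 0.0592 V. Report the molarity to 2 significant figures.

0.51 M

Pd²⁺/Pd is the cathode (higher E°); E°cell = +0.91 − (−0.35) = +1.26 V with n = 6.
From the Nernst equation, log Q = n(E° − E)/0.0592 = 6·(+1.26 − (+1.224))/0.0592 = 3.649.
Balancing electrons gives 3 Pd2+(aq) + 2 In(s) → 3 Pd(s) + 2 In3+(aq); thus Q = [In3+(aq)]^2 / [Pd2+(aq)]^3.
Isolating [In3+(aq)] in Q = 10^{3.649} yields log [In3+(aq)] = −0.289, i.e. 0.51 M.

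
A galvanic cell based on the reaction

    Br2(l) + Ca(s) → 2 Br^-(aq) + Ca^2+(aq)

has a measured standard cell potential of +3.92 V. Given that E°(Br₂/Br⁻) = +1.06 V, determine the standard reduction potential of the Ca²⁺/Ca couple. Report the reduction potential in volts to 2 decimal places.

−2.86 V

In the reaction as written the Br₂/Br⁻ couple is reduced (cathode) and Ca²⁺/Ca is oxidized (anode), so E°cell = E°(Br₂/Br⁻) − E°(Ca²⁺/Ca).
E°(Ca²⁺/Ca) = E°(cathode) − E°cell = +1.06 − (+3.92) = −2.86 V.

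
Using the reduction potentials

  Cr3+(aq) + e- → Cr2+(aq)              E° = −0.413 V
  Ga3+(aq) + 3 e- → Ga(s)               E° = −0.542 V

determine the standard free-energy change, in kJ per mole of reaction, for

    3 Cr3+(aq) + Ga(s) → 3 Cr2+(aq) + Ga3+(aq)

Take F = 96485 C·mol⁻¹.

−37.3 kJ/mol

In the reaction as written Cr3+(aq) is reduced, so the Cr³⁺/Cr²⁺ couple is the cathode and Ga³⁺/Ga is the anode.
E°cell = −0.413 − (−0.542) = +0.129 V; balancing electrons gives n = 3.
ΔG° = −nFE°cell = −(3)(96485)(+0.129) J/mol = −37.3 kJ/mol.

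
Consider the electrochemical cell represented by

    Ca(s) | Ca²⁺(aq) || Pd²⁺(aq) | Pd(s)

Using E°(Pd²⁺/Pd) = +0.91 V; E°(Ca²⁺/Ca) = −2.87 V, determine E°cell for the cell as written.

+3.78 V

By convention the left-hand electrode in cell notation is the anode (oxidation) and the right-hand electrode is the cathode (reduction).
E°cell = E°(right) − E°(left) = +0.91 − (−2.87) = +3.78 V.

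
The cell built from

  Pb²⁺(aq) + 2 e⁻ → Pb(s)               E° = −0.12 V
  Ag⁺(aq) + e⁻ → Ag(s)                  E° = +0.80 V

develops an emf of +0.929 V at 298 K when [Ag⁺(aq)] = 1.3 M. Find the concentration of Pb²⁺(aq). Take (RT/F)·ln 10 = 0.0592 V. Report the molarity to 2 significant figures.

0.84 M

The Ag⁺/Ag couple has the larger reduction potential, so it is the cathode: E°cell = +0.80 − (−0.12) = +0.92 V and n = 2.
Since E = E° − (0.0592/n)·log Q, log Q = n(E° − E)/0.0592 = −0.304.
For 2 Ag⁺(aq) + Pb(s) → 2 Ag(s) + Pb²⁺(aq), the reaction quotient is Q = [Pb²⁺(aq)] / [Ag⁺(aq)]^2.
Solving for the unknown gives log [Pb²⁺(aq)] = −0.076, so [Pb²⁺(aq)] ≈ 0.84 M.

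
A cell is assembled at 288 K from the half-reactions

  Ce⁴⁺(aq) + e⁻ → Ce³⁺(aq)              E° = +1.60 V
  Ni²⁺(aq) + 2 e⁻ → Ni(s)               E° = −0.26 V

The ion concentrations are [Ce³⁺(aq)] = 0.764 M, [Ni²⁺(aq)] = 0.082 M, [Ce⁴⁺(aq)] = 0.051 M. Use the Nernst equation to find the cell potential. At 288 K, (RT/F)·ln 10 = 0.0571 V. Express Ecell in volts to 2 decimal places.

+1.82 V

The Ce⁴⁺/Ce³⁺ couple has the more positive E°, so it is the cathode; Ni²⁺/Ni is the anode.
The standard potential is +1.60 − (−0.26) = +1.86 V and the balanced reaction transfers n = 2 electrons.
For the overall reaction 2 Ce⁴⁺(aq) + Ni(s) → 2 Ce³⁺(aq) + Ni²⁺(aq), Q = ([Ce³⁺(aq)]^2·[Ni²⁺(aq)]) / [Ce⁴⁺(aq)]^2 = 18.4, giving log Q = 1.265.
Applying E = E° − (RT ln10/nF)·log Q gives +1.86 − (0.0571/2)(1.265) = +1.82 V.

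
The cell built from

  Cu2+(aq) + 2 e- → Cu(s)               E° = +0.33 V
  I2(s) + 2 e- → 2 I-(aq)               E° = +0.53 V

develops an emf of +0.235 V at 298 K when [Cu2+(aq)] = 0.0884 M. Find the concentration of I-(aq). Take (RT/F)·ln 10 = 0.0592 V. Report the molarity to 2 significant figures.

0.86 M

I₂/I⁻ is the cathode (higher E°); E°cell = +0.53 − (+0.33) = +0.20 V with n = 2.
Since E = E° − (0.0592/n)·log Q, log Q = n(E° − E)/0.0592 = −1.182.
The balanced reaction is I2(s) + Cu(s) → 2 I-(aq) + Cu2+(aq), so Q = [I-(aq)]^2·[Cu2+(aq)].
Substituting the known concentrations and solving, log [I-(aq)] = −0.064 and [I-(aq)] = 0.86 M.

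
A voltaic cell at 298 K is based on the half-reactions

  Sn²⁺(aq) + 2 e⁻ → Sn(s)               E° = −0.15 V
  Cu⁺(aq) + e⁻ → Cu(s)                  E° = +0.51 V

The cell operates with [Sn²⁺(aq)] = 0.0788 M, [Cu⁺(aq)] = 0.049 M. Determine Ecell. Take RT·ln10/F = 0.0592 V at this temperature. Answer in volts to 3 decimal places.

+0.615 V

The Cu⁺/Cu couple has the more positive E°, so it is the cathode; Sn²⁺/Sn is the anode.
The standard potential is +0.51 − (−0.15) = +0.66 V and the balanced reaction transfers n = 2 electrons.
The balanced reaction is 2 Cu⁺(aq) + Sn(s) → 2 Cu(s) + Sn²⁺(aq), so Q = [Sn²⁺(aq)] / [Cu⁺(aq)]^2 = 32.8 and log Q = 1.516.
Applying E = E° − (RT ln10/nF)·log Q gives +0.66 − (0.0592/2)(1.516) = +0.615 V.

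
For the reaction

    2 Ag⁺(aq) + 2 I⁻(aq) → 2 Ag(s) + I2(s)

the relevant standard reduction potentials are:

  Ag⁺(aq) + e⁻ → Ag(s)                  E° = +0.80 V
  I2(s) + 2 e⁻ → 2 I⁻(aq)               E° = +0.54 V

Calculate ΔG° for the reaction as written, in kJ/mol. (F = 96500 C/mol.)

In the reaction as written Ag⁺(aq) is reduced, so the Ag⁺/Ag couple is the cathode and I₂/I⁻ is the anode.
E°cell = +0.80 − (+0.54) = +0.26 V; balancing electrons gives n = 2.
ΔG° = −nFE°cell = −(2)(96500)(+0.26) J/mol = −50.2 kJ/mol.

−50.2 kJ/mol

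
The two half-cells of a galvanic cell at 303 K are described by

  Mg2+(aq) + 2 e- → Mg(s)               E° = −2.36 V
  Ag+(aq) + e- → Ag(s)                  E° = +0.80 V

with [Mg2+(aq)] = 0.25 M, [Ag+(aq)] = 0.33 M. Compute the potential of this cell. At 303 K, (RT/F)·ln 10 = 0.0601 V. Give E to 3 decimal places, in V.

Ag⁺/Ag is reduced (cathode, E° = +0.80 V) and Mg²⁺/Mg is oxidized (anode).
The standard potential is +0.80 − (−2.36) = +3.16 V and the balanced reaction transfers n = 2 electrons.
Balancing gives 2 Ag+(aq) + Mg(s) → 2 Ag(s) + Mg2+(aq); hence Q = [Mg2+(aq)] / [Ag+(aq)]^2 = 2.3 (log Q = 0.361).
Applying E = E° − (RT ln10/nF)·log Q gives +3.16 − (0.0601/2)(0.361) = +3.149 V.

+3.149 V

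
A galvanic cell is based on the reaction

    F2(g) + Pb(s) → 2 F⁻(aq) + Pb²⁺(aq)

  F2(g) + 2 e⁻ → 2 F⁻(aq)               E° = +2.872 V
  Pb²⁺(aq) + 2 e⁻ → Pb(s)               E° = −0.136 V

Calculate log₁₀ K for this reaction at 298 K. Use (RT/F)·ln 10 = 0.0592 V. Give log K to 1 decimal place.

The F₂/F⁻ couple is reduced (cathode); E°cell = +2.872 − (−0.136) = +3.008 V with n = 2.
At equilibrium E = 0, so log K = nE°cell / 0.0592 = (2)(+3.008) / 0.0592 = 101.6.

log K = 101.6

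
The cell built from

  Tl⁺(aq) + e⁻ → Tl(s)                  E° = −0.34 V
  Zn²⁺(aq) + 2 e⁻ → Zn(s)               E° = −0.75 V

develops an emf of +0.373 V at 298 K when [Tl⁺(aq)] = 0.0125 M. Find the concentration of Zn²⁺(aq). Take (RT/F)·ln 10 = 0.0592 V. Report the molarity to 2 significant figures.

Tl⁺/Tl is the cathode (higher E°); E°cell = −0.34 − (−0.75) = +0.41 V with n = 2.
Since E = E° − (0.0592/n)·log Q, log Q = n(E° − E)/0.0592 = 1.250.
For 2 Tl⁺(aq) + Zn(s) → 2 Tl(s) + Zn²⁺(aq), the reaction quotient is Q = [Zn²⁺(aq)] / [Tl⁺(aq)]^2.
Substituting the known concentrations and solving, log [Zn²⁺(aq)] = −2.556 and [Zn²⁺(aq)] = 0.0028 M.

0.0028 M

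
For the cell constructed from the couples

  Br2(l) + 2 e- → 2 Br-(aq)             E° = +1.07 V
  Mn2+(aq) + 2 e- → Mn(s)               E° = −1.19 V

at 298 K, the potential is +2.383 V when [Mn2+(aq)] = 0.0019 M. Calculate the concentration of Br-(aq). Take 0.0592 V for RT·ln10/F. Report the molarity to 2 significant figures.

With Br₂/Br⁻ at the cathode and Mn²⁺/Mn at the anode, E°cell = +1.07 − (−1.19) = +2.26 V (n = 2).
From the Nernst equation, log Q = n(E° − E)/0.0592 = 2·(+2.26 − (+2.383))/0.0592 = −4.155.
The balanced reaction is Br2(l) + Mn(s) → 2 Br-(aq) + Mn2+(aq), so Q = [Br-(aq)]^2·[Mn2+(aq)].
Solving for the unknown gives log [Br-(aq)] = −0.717, so [Br-(aq)] ≈ 0.19 M.

0.19 M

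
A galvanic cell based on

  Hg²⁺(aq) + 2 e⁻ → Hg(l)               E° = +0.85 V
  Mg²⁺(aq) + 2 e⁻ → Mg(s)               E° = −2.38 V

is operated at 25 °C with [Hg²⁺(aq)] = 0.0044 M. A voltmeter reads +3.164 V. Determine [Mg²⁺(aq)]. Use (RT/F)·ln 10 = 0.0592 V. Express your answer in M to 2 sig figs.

0.75 M

With Hg²⁺/Hg at the cathode and Mg²⁺/Mg at the anode, E°cell = +0.85 − (−2.38) = +3.23 V (n = 2).
Rearranging E = E° − (0.0592/n)·log Q gives log Q = 2(+3.23 − (+3.164))/0.0592 = 2.230.
The balanced reaction is Hg²⁺(aq) + Mg(s) → Hg(l) + Mg²⁺(aq), so Q = [Mg²⁺(aq)] / [Hg²⁺(aq)].
Substituting the known concentrations and solving, log [Mg²⁺(aq)] = −0.127 and [Mg²⁺(aq)] = 0.75 M.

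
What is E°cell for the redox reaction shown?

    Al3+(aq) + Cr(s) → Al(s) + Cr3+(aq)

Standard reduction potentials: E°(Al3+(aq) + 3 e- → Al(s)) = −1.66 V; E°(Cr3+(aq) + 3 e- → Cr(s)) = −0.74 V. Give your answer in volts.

−0.92 V

Al3+(aq) gains electrons, so the Al³⁺/Al couple is the cathode; the Cr³⁺/Cr couple is the anode.
E°cell = E°(cathode) − E°(anode) = −1.66 − (−0.74) = −0.92 V.
The negative E°cell means the reaction is non-spontaneous in the direction written.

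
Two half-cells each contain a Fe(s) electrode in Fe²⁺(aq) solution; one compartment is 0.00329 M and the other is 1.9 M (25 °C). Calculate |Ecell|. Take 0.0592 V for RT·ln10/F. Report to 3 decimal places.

For a concentration cell E°cell = 0, since both electrodes use the same couple.
The compartment with the higher Fe²⁺(aq) concentration (1.9 M) acts as the cathode; ions are reduced there and produced at the dilute (0.00329 M) anode.
With n = 2, Ecell = −(0.0592/2)·log([dilute]/[conc]) = −(0.0592/2)·log(0.00329/1.9) = +0.082 V.

0.082 V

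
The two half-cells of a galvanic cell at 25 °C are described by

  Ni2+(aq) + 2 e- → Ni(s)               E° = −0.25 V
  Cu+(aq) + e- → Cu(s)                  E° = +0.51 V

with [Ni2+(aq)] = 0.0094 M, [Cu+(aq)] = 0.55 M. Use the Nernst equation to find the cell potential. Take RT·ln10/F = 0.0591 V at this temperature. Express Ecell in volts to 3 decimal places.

The Cu⁺/Cu couple has the more positive E°, so it is the cathode; Ni²⁺/Ni is the anode.
The standard potential is +0.51 − (−0.25) = +0.76 V and the balanced reaction transfers n = 2 electrons.
For the overall reaction 2 Cu+(aq) + Ni(s) → 2 Cu(s) + Ni2+(aq), Q = [Ni2+(aq)] / [Cu+(aq)]^2 = 0.0311, giving log Q = −1.508.
By the Nernst equation, E = +0.76 − (0.0591/2)·(−1.508) = +0.805 V.

+0.805 V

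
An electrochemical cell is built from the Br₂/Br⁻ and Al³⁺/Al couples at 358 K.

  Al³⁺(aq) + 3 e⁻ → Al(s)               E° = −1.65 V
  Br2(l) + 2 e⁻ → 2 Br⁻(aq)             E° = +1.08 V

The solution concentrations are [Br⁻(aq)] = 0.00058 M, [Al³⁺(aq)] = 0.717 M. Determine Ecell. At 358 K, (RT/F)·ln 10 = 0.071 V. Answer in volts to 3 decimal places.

The Br₂/Br⁻ couple has the more positive E°, so it is the cathode; Al³⁺/Al is the anode.
E°cell = +1.08 − (−1.65) = +2.73 V, with n = 6 electrons transferred.
For the overall reaction 3 Br2(l) + 2 Al(s) → 6 Br⁻(aq) + 2 Al³⁺(aq), Q = [Br⁻(aq)]^6·[Al³⁺(aq)]^2 = 1.96×10^−20, giving log Q = −19.708.
By the Nernst equation, E = +2.73 − (0.071/6)·(−19.708) = +2.963 V.

+2.963 V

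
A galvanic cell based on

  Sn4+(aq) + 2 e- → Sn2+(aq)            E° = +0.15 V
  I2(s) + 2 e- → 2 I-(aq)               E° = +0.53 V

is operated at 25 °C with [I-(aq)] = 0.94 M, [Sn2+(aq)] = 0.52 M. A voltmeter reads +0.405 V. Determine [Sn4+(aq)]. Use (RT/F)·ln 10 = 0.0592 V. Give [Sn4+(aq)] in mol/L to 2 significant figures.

With I₂/I⁻ at the cathode and Sn⁴⁺/Sn²⁺ at the anode, E°cell = +0.53 − (+0.15) = +0.38 V (n = 2).
Rearranging E = E° − (0.0592/n)·log Q gives log Q = 2(+0.38 − (+0.405))/0.0592 = −0.845.
The balanced reaction is I2(s) + Sn2+(aq) → 2 I-(aq) + Sn4+(aq), so Q = ([I-(aq)]^2·[Sn4+(aq)]) / [Sn2+(aq)].
Solving for the unknown gives log [Sn4+(aq)] = −1.075, so [Sn4+(aq)] ≈ 0.084 M.

0.084 M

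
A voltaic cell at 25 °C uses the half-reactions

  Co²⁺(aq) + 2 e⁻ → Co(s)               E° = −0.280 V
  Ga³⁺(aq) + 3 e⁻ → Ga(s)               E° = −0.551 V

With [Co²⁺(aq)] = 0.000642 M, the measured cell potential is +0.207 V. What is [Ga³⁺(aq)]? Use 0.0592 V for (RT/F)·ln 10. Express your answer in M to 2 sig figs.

0.028 M

With Co²⁺/Co at the cathode and Ga³⁺/Ga at the anode, E°cell = −0.280 − (−0.551) = +0.271 V (n = 6).
Rearranging E = E° − (0.0592/n)·log Q gives log Q = 6(+0.271 − (+0.207))/0.0592 = 6.486.
The balanced reaction is 3 Co²⁺(aq) + 2 Ga(s) → 3 Co(s) + 2 Ga³⁺(aq), so Q = [Ga³⁺(aq)]^2 / [Co²⁺(aq)]^3.
Isolating [Ga³⁺(aq)] in Q = 10^{6.486} yields log [Ga³⁺(aq)] = −1.546, i.e. 0.028 M.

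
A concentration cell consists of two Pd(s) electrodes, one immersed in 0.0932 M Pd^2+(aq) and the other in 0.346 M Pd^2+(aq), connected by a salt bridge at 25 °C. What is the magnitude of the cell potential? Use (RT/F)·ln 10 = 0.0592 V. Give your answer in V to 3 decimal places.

0.017 V

For a concentration cell E°cell = 0, since both electrodes use the same couple.
The compartment with the higher Pd^2+(aq) concentration (0.346 M) acts as the cathode; ions are reduced there and produced at the dilute (0.0932 M) anode.
With n = 2, Ecell = −(0.0592/2)·log([dilute]/[conc]) = −(0.0592/2)·log(0.0932/0.346) = +0.017 V.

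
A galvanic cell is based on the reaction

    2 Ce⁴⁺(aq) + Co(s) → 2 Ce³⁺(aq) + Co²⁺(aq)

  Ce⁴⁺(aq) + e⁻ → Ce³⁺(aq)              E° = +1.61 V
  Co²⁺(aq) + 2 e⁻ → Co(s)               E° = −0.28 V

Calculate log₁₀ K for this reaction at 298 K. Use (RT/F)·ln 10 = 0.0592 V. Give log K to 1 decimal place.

log K = 63.9

The Ce⁴⁺/Ce³⁺ couple is reduced (cathode); E°cell = +1.61 − (−0.28) = +1.89 V with n = 2.
At equilibrium E = 0, so log K = nE°cell / 0.0592 = (2)(+1.89) / 0.0592 = 63.9.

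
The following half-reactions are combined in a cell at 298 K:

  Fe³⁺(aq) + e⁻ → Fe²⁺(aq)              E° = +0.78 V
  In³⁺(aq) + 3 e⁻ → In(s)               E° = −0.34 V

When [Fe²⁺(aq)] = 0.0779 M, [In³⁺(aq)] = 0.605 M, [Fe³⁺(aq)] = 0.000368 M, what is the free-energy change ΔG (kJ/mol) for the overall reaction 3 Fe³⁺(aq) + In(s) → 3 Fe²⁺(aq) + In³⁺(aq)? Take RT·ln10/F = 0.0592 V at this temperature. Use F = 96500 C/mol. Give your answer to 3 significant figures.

E°cell = +0.78 − (−0.34) = +1.12 V; the balanced reaction transfers n = 3 electrons.
Q = ([Fe²⁺(aq)]^3·[In³⁺(aq)]) / [Fe³⁺(aq)]^3 = 5.74×10^6, so log Q = 6.759 and E = +1.12 − (0.0592/3)(6.759) = +0.9866 V.
Then ΔG = −nFE = −3 × 96500 × +0.9866 J/mol = −286 kJ/mol.

−286 kJ/mol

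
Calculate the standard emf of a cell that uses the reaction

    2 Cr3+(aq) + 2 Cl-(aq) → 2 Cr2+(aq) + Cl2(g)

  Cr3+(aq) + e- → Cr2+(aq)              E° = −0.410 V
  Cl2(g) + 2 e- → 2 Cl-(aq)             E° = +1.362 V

−1.772 V

Cr3+(aq) gains electrons, so the Cr³⁺/Cr²⁺ couple is the cathode; the Cl₂/Cl⁻ couple is the anode.
E°cell = E°(cathode) − E°(anode) = −0.410 − (+1.362) = −1.772 V.
The negative E°cell means the reaction is non-spontaneous in the direction written.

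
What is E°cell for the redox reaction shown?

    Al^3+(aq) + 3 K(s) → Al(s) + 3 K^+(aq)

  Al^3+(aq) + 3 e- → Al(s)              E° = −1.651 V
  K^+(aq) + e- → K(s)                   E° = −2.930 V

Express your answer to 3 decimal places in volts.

In the reaction as written, Al^3+(aq) is reduced (cathode) and K^+(aq) is produced by oxidation at the anode.
E°cell = E°(cathode) − E°(anode) = −1.651 − (−2.930) = +1.279 V.

+1.279 V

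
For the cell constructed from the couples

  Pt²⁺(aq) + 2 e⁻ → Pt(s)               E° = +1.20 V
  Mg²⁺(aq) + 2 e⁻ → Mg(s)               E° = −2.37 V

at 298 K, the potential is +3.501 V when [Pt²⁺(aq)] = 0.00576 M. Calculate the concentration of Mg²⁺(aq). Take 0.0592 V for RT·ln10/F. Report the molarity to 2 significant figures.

The Pt²⁺/Pt couple has the larger reduction potential, so it is the cathode: E°cell = +1.20 − (−2.37) = +3.57 V and n = 2.
Since E = E° − (0.0592/n)·log Q, log Q = n(E° − E)/0.0592 = 2.331.
The balanced reaction is Pt²⁺(aq) + Mg(s) → Pt(s) + Mg²⁺(aq), so Q = [Mg²⁺(aq)] / [Pt²⁺(aq)].
Isolating [Mg²⁺(aq)] in Q = 10^{2.331} yields log [Mg²⁺(aq)] = 0.091, i.e. 1.2 M.

1.2 M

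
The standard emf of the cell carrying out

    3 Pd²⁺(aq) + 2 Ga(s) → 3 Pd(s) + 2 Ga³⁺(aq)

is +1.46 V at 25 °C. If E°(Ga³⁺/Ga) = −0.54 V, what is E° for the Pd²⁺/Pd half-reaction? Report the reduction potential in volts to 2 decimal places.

+0.92 V

In the reaction as written the Pd²⁺/Pd couple is reduced (cathode) and Ga³⁺/Ga is oxidized (anode), so E°cell = E°(Pd²⁺/Pd) − E°(Ga³⁺/Ga).
E°(Pd²⁺/Pd) = E°cell + E°(anode) = +1.46 + (−0.54) = +0.92 V.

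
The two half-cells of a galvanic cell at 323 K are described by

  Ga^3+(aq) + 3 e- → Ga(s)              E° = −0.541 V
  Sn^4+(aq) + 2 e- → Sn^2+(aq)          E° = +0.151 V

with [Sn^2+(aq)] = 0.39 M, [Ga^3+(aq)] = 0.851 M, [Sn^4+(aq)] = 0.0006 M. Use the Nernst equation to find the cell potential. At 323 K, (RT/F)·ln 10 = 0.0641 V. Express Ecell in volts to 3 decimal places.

+0.603 V

Since E°(Sn⁴⁺/Sn²⁺) > E°(Ga³⁺/Ga), Sn⁴⁺/Sn²⁺ serves as the cathode.
The standard potential is +0.151 − (−0.541) = +0.692 V and the balanced reaction transfers n = 6 electrons.
The balanced reaction is 3 Sn^4+(aq) + 2 Ga(s) → 3 Sn^2+(aq) + 2 Ga^3+(aq), so Q = ([Sn^2+(aq)]^3·[Ga^3+(aq)]^2) / [Sn^4+(aq)]^3 = 1.99×10^8 and log Q = 8.299.
By the Nernst equation, E = +0.692 − (0.0641/6)·(8.299) = +0.603 V.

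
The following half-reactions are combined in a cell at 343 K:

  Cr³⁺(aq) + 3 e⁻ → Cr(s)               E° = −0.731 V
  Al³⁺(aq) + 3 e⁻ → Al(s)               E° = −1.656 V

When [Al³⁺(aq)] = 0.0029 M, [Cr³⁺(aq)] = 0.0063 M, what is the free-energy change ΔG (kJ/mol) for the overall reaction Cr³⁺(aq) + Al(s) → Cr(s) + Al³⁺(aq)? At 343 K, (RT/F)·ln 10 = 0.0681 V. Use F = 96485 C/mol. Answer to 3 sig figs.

−270 kJ/mol

The standard cell potential is −0.731 − (−1.656) = +0.925 V, with n = 3 electrons in the balanced equation.
The reaction quotient is [Al³⁺(aq)] / [Cr³⁺(aq)] = 0.46; by Nernst, E = +0.925 − (0.0681/3)(−0.337) = +0.9326 V.
Finally ΔG = −nFE = −(3)(96485 C/mol)(+0.9326 V) = −270 kJ/mol.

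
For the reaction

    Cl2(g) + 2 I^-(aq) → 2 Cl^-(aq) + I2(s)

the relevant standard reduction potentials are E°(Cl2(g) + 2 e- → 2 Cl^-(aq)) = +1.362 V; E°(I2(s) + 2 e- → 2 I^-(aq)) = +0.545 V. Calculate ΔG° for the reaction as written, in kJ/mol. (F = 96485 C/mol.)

−158 kJ/mol

In the reaction as written Cl2(g) is reduced, so the Cl₂/Cl⁻ couple is the cathode and I₂/I⁻ is the anode.
E°cell = +1.362 − (+0.545) = +0.817 V; balancing electrons gives n = 2.
ΔG° = −nFE°cell = −(2)(96485)(+0.817) J/mol = −158 kJ/mol.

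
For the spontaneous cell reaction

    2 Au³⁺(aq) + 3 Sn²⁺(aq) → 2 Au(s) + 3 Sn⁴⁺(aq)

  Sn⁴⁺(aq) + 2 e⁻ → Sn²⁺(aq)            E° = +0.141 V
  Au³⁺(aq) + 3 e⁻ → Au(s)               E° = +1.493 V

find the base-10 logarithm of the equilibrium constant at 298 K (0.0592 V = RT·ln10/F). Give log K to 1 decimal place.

log K = 137.0

The Au³⁺/Au couple is reduced (cathode); E°cell = +1.493 − (+0.141) = +1.352 V with n = 6.
At equilibrium E = 0, so log K = nE°cell / 0.0592 = (6)(+1.352) / 0.0592 = 137.0.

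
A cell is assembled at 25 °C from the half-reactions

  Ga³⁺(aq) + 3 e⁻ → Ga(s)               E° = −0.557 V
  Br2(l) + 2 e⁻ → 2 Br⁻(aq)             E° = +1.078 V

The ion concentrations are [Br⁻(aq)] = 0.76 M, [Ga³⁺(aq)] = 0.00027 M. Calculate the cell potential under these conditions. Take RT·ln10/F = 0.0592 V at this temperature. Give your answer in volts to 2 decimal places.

Since E°(Br₂/Br⁻) > E°(Ga³⁺/Ga), Br₂/Br⁻ serves as the cathode.
E°cell = +1.078 − (−0.557) = +1.635 V, with n = 6 electrons transferred.
Balancing gives 3 Br2(l) + 2 Ga(s) → 6 Br⁻(aq) + 2 Ga³⁺(aq); hence Q = [Br⁻(aq)]^6·[Ga³⁺(aq)]^2 = 1.4×10^−8 (log Q = −7.852).
E = E° − (0.0592/n)·log Q = +1.635 − (0.0592/6)(−7.852) = +1.71 V.

+1.71 V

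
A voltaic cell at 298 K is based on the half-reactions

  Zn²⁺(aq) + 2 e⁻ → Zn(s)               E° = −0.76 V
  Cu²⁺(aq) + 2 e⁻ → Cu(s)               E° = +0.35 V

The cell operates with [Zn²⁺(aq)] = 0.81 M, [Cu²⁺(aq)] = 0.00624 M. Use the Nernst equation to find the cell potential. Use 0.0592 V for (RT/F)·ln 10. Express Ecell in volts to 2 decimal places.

+1.05 V

Since E°(Cu²⁺/Cu) > E°(Zn²⁺/Zn), Cu²⁺/Cu serves as the cathode.
The standard potential is +0.35 − (−0.76) = +1.11 V and the balanced reaction transfers n = 2 electrons.
Balancing gives Cu²⁺(aq) + Zn(s) → Cu(s) + Zn²⁺(aq); hence Q = [Zn²⁺(aq)] / [Cu²⁺(aq)] = 130 (log Q = 2.113).
By the Nernst equation, E = +1.11 − (0.0592/2)·(2.113) = +1.05 V.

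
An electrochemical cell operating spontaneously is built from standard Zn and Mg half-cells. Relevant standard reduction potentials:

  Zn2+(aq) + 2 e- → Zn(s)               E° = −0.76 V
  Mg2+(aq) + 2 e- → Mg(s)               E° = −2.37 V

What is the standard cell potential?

The Zn²⁺/Zn couple has the higher E°, so Zn ion is reduced (cathode) and Mg is oxidized (anode).
E°cell = E°(cathode) − E°(anode) = −0.76 − (−2.37) = +1.61 V.

+1.61 V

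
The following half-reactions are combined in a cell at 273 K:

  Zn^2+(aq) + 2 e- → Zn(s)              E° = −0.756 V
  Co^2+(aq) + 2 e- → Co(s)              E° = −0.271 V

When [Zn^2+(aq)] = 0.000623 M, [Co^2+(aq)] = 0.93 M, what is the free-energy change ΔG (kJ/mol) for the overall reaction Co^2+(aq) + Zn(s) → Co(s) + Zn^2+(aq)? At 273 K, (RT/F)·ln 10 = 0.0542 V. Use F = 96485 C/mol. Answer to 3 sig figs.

E°cell = −0.271 − (−0.756) = +0.485 V; the balanced reaction transfers n = 2 electrons.
Here Q = [Zn^2+(aq)] / [Co^2+(aq)] = 0.00067 (log Q = −3.174), giving E = +0.485 − (0.0542/2)·(−3.174) = +0.5710 V.
ΔG = −nFE = −(2)(96485)(+0.5710) J/mol = −110 kJ/mol.

−110 kJ/mol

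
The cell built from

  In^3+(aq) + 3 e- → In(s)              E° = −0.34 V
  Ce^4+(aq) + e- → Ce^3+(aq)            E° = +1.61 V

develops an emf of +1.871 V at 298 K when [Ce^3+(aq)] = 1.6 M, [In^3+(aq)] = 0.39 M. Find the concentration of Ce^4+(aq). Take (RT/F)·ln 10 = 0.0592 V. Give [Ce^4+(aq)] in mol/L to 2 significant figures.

The Ce⁴⁺/Ce³⁺ couple has the larger reduction potential, so it is the cathode: E°cell = +1.61 − (−0.34) = +1.95 V and n = 3.
Since E = E° − (0.0592/n)·log Q, log Q = n(E° − E)/0.0592 = 4.003.
For 3 Ce^4+(aq) + In(s) → 3 Ce^3+(aq) + In^3+(aq), the reaction quotient is Q = ([Ce^3+(aq)]^3·[In^3+(aq)]) / [Ce^4+(aq)]^3.
Solving for the unknown gives log [Ce^4+(aq)] = −1.267, so [Ce^4+(aq)] ≈ 0.054 M.

0.054 M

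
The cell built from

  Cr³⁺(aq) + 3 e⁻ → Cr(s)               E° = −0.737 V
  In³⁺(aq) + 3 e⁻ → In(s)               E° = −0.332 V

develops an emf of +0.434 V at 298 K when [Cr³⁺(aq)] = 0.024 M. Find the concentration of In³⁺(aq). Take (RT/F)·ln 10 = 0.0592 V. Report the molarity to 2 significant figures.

The In³⁺/In couple has the larger reduction potential, so it is the cathode: E°cell = −0.332 − (−0.737) = +0.405 V and n = 3.
From the Nernst equation, log Q = n(E° − E)/0.0592 = 3·(+0.405 − (+0.434))/0.0592 = −1.470.
Balancing electrons gives In³⁺(aq) + Cr(s) → In(s) + Cr³⁺(aq); thus Q = [Cr³⁺(aq)] / [In³⁺(aq)].
Substituting the known concentrations and solving, log [In³⁺(aq)] = −0.150 and [In³⁺(aq)] = 0.71 M.

0.71 M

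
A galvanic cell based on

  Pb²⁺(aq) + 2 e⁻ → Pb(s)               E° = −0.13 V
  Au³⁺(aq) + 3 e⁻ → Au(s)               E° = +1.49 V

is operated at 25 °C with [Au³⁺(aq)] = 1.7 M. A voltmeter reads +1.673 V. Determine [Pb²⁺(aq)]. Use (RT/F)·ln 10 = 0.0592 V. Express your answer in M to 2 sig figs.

0.023 M

With Au³⁺/Au at the cathode and Pb²⁺/Pb at the anode, E°cell = +1.49 − (−0.13) = +1.62 V (n = 6).
From the Nernst equation, log Q = n(E° − E)/0.0592 = 6·(+1.62 − (+1.673))/0.0592 = −5.372.
Balancing electrons gives 2 Au³⁺(aq) + 3 Pb(s) → 2 Au(s) + 3 Pb²⁺(aq); thus Q = [Pb²⁺(aq)]^3 / [Au³⁺(aq)]^2.
Solving for the unknown gives log [Pb²⁺(aq)] = −1.637, so [Pb²⁺(aq)] ≈ 0.023 M.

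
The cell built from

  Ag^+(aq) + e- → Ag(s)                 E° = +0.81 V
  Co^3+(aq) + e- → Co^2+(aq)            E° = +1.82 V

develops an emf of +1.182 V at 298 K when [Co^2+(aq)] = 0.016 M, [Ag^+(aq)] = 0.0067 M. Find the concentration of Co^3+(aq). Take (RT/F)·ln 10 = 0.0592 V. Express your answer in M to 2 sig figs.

0.086 M

The Co³⁺/Co²⁺ couple has the larger reduction potential, so it is the cathode: E°cell = +1.82 − (+0.81) = +1.01 V and n = 1.
From the Nernst equation, log Q = n(E° − E)/0.0592 = 1·(+1.01 − (+1.182))/0.0592 = −2.905.
Balancing electrons gives Co^3+(aq) + Ag(s) → Co^2+(aq) + Ag^+(aq); thus Q = ([Co^2+(aq)]·[Ag^+(aq)]) / [Co^3+(aq)].
Solving for the unknown gives log [Co^3+(aq)] = −1.065, so [Co^3+(aq)] ≈ 0.086 M.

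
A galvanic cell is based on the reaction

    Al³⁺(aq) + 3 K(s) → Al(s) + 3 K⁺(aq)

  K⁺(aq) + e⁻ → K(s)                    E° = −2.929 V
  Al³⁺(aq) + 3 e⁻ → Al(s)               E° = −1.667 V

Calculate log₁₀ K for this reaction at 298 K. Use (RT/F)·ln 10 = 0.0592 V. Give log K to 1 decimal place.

log K = 64.0

The Al³⁺/Al couple is reduced (cathode); E°cell = −1.667 − (−2.929) = +1.262 V with n = 3.
At equilibrium E = 0, so log K = nE°cell / 0.0592 = (3)(+1.262) / 0.0592 = 64.0.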